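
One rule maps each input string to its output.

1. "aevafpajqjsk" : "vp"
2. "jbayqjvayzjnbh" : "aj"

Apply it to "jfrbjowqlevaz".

ro

The transformation: keep one character in every 3, starting at position 3 (positions 3rd, 6th, 9th, ...), then delete the last 2 characters.
So "jfrbjowqlevaz" becomes "ro".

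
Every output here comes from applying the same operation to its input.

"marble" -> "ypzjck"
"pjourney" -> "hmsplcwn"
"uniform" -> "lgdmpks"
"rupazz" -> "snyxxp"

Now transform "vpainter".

nyglrcpt

The pattern: move the first character to the end, then shift every letter 2 places backward in the alphabet (wrapping around).
Working it through for "vpainter": intermediate "painterv", final "nyglrcpt".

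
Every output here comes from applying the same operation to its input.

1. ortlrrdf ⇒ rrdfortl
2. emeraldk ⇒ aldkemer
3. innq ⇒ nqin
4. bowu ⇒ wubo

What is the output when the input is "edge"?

geed

The rule is to swap the front and back halves of the string.
So "edge" becomes "geed".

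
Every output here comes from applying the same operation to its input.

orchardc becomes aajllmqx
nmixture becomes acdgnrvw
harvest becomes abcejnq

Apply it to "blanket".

In each case the input is transformed by: shift every letter 9 places forward in the alphabet (wrapping around), then sort the characters into alphabetical order.
"blanket" → "cjkntuw".

cjkntuw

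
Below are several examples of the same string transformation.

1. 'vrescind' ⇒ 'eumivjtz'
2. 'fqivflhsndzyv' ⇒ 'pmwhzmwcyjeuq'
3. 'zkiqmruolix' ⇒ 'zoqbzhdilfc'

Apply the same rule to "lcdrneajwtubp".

sgctuievrankl

The pattern: shift every letter 9 places backward in the alphabet (wrapping around), then move the last 2 characters to the front (rotate right by 2).
On "lcdrneajwtubp": the first step gives "ctuievranklsg", and the second then gives "sgctuievrankl".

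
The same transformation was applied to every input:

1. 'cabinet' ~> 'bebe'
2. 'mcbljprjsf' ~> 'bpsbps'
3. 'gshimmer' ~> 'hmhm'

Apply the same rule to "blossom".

In each case the input is transformed by: keep one character in every 3, starting at position 3 (positions 3rd, 6th, 9th, ...), then write the whole string twice.
"blossom" → "oo" → "oooo".

oooo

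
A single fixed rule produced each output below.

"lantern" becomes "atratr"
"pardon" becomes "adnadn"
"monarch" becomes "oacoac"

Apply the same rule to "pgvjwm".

gjmgjm

Rule — keep every other character starting from the second (positions 2nd, 4th, 6th, ...), then write the whole string twice.
"pgvjwm" → "gjm" → "gjmgjm".
(Check on "monarch": → "oac" → "oacoac" ✓)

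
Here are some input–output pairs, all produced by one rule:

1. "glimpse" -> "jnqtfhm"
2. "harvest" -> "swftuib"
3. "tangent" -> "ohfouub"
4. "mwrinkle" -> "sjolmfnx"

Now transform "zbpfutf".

qgvugac

What's happening: shift every letter 1 place forward in the alphabet (wrapping around), then move the first 2 characters to the end (rotate left by 2).
On "zbpfutf": the first step gives "acqgvug", and the second then gives "qgvugac".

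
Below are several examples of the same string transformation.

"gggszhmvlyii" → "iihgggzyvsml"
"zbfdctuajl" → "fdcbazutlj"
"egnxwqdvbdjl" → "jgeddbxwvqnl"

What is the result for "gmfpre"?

In each case the input is transformed by: sort the characters into reverse alphabetical order, then swap the front and back halves of the string.
On "gmfpre": the first step gives "rpmgfe", and the second then gives "gferpm".

gferpm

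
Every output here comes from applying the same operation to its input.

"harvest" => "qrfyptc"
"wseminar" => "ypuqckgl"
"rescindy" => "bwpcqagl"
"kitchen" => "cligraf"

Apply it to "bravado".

The pattern: move the last 2 characters to the front (rotate right by 2), then shift every letter 2 places backward in the alphabet (wrapping around).
Working it through for "bravado": intermediate "dobrava", final "bmzpyty".

bmzpyty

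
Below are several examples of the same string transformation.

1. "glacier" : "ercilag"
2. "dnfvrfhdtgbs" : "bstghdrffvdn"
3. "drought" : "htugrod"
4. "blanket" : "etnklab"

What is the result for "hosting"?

The transformation: reverse the string, then swap each adjacent pair of characters (1↔2, 3↔4, ...).
Applying both steps to "hosting": "gnitsoh", then "ngtiosh".

ngtiosh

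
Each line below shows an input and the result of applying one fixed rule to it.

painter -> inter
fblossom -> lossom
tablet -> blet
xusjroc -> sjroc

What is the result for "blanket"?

anket

In each case the input is transformed by: delete the first 2 characters.
For "blanket" the result is "anket".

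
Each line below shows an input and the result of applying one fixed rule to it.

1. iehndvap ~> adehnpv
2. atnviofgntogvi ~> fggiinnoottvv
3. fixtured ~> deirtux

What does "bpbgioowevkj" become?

What's happening: delete the first character, then sort the characters into alphabetical order.
On "bpbgioowevkj": the first step gives "pbgioowevkj", and the second then gives "begijkoopvw".

begijkoopvw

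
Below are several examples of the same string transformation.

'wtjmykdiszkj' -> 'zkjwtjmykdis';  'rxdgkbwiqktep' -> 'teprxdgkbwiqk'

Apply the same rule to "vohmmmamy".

The pattern: move the last 3 characters to the front (rotate right by 3).
For "vohmmmamy" the result is "amyvohmmm".

amyvohmmm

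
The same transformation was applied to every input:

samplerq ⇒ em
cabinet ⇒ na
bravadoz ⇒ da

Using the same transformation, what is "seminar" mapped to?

Rule — reverse the string, then keep one character in every 3, starting at position 3 (positions 3rd, 6th, 9th, ...).
For "seminar", step one produces "ranimes"; step two turns that into "ne".
(Check on "bravadoz": → "zodavarb" → "da" ✓)

ne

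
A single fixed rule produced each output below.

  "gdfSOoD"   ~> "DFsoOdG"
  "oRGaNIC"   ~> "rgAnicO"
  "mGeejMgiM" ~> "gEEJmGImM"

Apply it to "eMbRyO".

mBrYoE

Each output is the input with this applied: move the first character to the end, then flip the case of every letter.
Working it through for "eMbRyO": intermediate "MbRyOe", final "mBrYoE".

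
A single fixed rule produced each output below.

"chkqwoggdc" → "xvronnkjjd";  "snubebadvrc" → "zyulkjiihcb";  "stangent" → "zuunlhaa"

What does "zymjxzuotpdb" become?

wvtqkiggfeba

Rule — shift every letter 7 places forward in the alphabet (wrapping around), then sort the characters into reverse alphabetical order.
Applying that to "zymjxzuotpdb" gives "wvtqkiggfeba".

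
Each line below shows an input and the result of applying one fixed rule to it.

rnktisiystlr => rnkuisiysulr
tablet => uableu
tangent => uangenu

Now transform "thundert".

In each case the input is transformed by: replace every "t" with "u".
So "thundert" becomes "uhunderu".

uhunderu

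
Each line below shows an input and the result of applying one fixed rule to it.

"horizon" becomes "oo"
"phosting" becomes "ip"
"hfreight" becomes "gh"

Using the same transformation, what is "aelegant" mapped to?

Each output is the input with this applied: move the first 3 characters to the end (rotate left by 3), then keep one character in every 3, starting at position 3 (positions 3rd, 6th, 9th, ...).
Applying both steps to "aelegant": "egantael", then "aa".

aa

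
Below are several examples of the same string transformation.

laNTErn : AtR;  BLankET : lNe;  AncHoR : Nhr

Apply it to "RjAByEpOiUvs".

JbeouS

Rule — keep every other character starting from the second (positions 2nd, 4th, 6th, ...), then flip the case of every letter.
So "RjAByEpOiUvs" becomes "JbeouS".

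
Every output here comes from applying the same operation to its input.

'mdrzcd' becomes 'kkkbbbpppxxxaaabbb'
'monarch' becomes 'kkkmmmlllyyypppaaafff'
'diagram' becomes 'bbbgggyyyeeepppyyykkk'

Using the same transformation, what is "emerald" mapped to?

ccckkkcccpppyyyjjjbbb

In each case the input is transformed by: repeat every character 3 times, then shift every letter 2 places backward in the alphabet (wrapping around).
"emerald" → "eeemmmeeerrraaalllddd" → "ccckkkcccpppyyyjjjbbb".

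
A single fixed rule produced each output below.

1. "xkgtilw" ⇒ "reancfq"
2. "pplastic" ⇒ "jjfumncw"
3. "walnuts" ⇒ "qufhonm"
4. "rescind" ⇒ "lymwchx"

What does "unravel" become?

ohlupyf

Looking at the pairs, the operation is to shift every letter 6 places backward in the alphabet (wrapping around).
Doing the same to "unravel": "ohlupyf".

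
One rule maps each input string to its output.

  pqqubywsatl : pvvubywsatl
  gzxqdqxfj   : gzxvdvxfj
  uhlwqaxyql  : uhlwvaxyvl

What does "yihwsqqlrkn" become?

yihwsvvlrkn

In each case the input is transformed by: replace every "q" with "v".
"yihwsqqlrkn" → "yihwsvvlrkn".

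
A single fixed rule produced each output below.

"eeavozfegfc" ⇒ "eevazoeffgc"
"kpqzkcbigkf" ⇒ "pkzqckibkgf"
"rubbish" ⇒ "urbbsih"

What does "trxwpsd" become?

rtwxspd

In each case the input is transformed by: swap each adjacent pair of characters (1↔2, 3↔4, ...).
For "trxwpsd" the result is "rtwxspd".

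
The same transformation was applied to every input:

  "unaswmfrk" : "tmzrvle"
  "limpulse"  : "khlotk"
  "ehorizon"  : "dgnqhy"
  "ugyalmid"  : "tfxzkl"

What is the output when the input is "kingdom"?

Looking at the pairs, the operation is to delete the last 2 characters, then shift every letter 1 place backward in the alphabet (wrapping around).
"kingdom" → "kingd" → "jhmfc".
(Check on "ehorizon": → "ehoriz" → "dgnqhy" ✓)

jhmfc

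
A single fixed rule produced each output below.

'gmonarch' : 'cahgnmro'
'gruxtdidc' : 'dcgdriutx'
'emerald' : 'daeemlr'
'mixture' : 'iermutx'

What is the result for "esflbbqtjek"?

bbeejflksqt

Looking at the pairs, the operation is to sort the characters into alphabetical order, then swap each adjacent pair of characters (1↔2, 3↔4, ...).
Working it through for "esflbbqtjek": intermediate "bbeefjklqst", final "bbeejflksqt".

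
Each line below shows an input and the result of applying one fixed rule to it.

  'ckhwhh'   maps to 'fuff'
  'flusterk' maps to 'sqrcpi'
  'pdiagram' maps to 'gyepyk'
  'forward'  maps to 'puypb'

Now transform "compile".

The rule is to delete the first 2 characters, then shift every letter 2 places backward in the alphabet (wrapping around).
So "compile" becomes "kngjc".

kngjc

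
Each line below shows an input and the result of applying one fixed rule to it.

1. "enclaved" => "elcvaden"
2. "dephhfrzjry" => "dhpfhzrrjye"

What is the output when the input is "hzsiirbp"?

hisripbz

What's happening: swap each adjacent pair of characters (1↔2, 3↔4, ...), then move the first character to the end.
Applying that to "hzsiirbp" gives "hisripbz".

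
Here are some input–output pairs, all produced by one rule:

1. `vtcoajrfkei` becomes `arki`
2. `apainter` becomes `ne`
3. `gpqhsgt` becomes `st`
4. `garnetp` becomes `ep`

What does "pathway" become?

wy

The rule is to keep every other character starting from the first (positions 1st, 3rd, 5th, ...), then delete the first 2 characters.
For "pathway", step one produces "ptwy"; step two turns that into "wy".
(Check on "vtcoajrfkei": → "vcarki" → "arki" ✓)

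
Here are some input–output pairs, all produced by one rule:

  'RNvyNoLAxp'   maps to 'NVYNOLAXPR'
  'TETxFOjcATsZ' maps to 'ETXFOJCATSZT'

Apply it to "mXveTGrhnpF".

XVETGRHNPFM

What's happening: move the first character to the end, then convert every letter to uppercase.
On "mXveTGrhnpF": the first step gives "XveTGrhnpFm", and the second then gives "XVETGRHNPFM".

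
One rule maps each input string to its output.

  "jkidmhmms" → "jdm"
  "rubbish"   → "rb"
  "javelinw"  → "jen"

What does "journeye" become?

jry

The transformation: move the last character to the front, then keep one character in every 3, starting at position 2 (positions 2nd, 5th, 8th, ...).
Applying that to "journeye" gives "jry".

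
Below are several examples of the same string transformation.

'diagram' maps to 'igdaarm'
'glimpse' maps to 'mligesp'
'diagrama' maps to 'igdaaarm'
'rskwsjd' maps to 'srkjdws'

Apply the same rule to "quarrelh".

What's happening: sort the characters into reverse alphabetical order, then move the first 2 characters to the end (rotate left by 2).
Working it through for "quarrelh": intermediate "urrqlhea", final "rqlheaur".
(Check on "rskwsjd": → "wssrkjd" → "srkjdws" ✓)

rqlheaur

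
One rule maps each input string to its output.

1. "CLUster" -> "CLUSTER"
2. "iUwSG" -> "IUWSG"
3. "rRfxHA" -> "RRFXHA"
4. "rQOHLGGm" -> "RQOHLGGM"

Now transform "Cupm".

CUPM

What's happening: convert every letter to uppercase.
Doing the same to "Cupm": "CUPM".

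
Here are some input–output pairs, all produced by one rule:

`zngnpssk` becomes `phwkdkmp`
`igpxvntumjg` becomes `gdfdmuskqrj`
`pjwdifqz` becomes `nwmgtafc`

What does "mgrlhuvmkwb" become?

What's happening: move the last 2 characters to the front (rotate right by 2), then shift every letter 3 places backward in the alphabet (wrapping around).
"mgrlhuvmkwb" → "wbmgrlhuvmk" → "tyjdoiersjh".

tyjdoiersjh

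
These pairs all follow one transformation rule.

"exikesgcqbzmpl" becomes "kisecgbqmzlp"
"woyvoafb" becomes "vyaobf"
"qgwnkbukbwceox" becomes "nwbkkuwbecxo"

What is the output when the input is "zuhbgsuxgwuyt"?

Each output is the input with this applied: swap each adjacent pair of characters (1↔2, 3↔4, ...), then delete the first 2 characters.
Applying both steps to "zuhbgsuxgwuyt": "uzbhsgxuwgyut", then "bhsgxuwgyut".
(Check on "woyvoafb": → "owvyaobf" → "vyaobf" ✓)

bhsgxuwgyut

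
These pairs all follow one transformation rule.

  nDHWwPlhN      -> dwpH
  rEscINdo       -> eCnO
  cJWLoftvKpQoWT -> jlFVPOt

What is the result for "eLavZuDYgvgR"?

lVUyVr

What's happening: flip the case of every letter, then keep every other character starting from the second (positions 2nd, 4th, 6th, ...).
On "eLavZuDYgvgR" that produces "lVUyVr".
(Check on "nDHWwPlhN": → "NdhwWpLHn" → "dwpH" ✓)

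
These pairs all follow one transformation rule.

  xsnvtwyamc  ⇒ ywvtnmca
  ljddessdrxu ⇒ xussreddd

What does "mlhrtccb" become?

Rule — delete the first 2 characters, then sort the characters into reverse alphabetical order.
Starting from "mlhrtccb": after the first operation, "hrtccb"; after the second, "trhccb".

trhccb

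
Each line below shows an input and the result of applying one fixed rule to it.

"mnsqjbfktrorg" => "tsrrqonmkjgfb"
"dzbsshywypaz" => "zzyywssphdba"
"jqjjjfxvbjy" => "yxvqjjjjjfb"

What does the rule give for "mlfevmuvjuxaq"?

The transformation: sort the characters into reverse alphabetical order.
Applying that to "mlfevmuvjuxaq" gives "xvvuuqmmljfea".

xvvuuqmmljfea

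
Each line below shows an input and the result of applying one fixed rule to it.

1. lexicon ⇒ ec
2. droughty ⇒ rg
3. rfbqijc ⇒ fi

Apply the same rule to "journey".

The transformation: move the last character to the front, then keep one character in every 3, starting at position 3 (positions 3rd, 6th, 9th, ...).
"journey" → "yjourne" → "on".

on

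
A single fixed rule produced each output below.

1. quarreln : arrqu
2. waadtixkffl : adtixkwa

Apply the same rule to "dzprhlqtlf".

prhlqdz

Looking at the pairs, the operation is to delete the last 3 characters, then move the first 2 characters to the end (rotate left by 2).
"dzprhlqtlf" → "dzprhlq" → "prhlqdz".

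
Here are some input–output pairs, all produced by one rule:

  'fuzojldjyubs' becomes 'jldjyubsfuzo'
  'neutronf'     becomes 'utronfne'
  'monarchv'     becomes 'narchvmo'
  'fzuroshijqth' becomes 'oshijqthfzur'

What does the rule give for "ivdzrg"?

Each output is the input with this applied: swap the front and back halves of the string, then move the last 2 characters to the front (rotate right by 2).
Starting from "ivdzrg": after the first operation, "zrgivd"; after the second, "vdzrgi".

vdzrgi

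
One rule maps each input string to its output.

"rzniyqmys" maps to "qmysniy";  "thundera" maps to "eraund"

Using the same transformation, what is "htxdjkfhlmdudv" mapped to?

kfhlmdudvxdj

Each output is the input with this applied: delete the first 2 characters, then move the first 3 characters to the end (rotate left by 3).
On "htxdjkfhlmdudv" that produces "kfhlmdudvxdj".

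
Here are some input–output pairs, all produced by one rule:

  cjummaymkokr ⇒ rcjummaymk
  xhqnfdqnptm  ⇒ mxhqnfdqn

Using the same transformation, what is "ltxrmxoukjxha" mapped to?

The pattern: move the last 3 characters to the front (rotate right by 3), then delete the first 2 characters.
"ltxrmxoukjxha" → "xhaltxrmxoukj" → "altxrmxoukj".

altxrmxoukj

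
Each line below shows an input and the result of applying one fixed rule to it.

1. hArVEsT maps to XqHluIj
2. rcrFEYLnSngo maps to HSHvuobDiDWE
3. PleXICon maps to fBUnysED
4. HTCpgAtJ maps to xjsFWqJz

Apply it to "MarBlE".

The pattern: shift every letter 10 places backward in the alphabet (wrapping around), then flip the case of every letter.
"MarBlE" → "cQHrBu".
(Check on "rcrFEYLnSngo": → "hshVUOBdIdwe" → "HSHvuobDiDWE" ✓)

cQHrBu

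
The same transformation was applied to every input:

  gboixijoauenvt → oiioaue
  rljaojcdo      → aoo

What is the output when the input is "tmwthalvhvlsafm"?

aa

Each output is the input with this applied: keep only the vowels.
"tmwthalvhvlsafm" → "aa".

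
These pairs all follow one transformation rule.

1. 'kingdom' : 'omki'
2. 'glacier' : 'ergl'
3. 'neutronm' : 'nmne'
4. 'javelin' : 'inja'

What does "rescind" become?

The rule is to move the last 2 characters to the front (rotate right by 2), then keep only the first 4 characters.
For "rescind", step one produces "ndresci"; step two turns that into "ndre".

ndre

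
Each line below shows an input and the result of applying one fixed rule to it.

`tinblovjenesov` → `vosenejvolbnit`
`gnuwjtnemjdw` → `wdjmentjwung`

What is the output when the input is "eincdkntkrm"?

Looking at the pairs, the operation is to reverse the string.
On "eincdkntkrm" that produces "mrktnkdcnie".

mrktnkdcnie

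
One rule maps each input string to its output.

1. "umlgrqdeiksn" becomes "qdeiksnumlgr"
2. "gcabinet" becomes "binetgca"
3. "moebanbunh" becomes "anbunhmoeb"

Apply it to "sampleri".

The rule is to move the last character to the front, then swap the front and back halves of the string.
Starting from "sampleri": after the first operation, "isampler"; after the second, "plerisam".

plerisam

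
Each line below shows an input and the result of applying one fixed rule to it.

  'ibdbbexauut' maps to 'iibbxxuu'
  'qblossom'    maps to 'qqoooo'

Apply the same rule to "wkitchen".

In each case the input is transformed by: keep one character in every 3, starting at position 1 (positions 1st, 4th, 7th, ...), then double every character.
For "wkitchen" the result is "wwttee".

wwttee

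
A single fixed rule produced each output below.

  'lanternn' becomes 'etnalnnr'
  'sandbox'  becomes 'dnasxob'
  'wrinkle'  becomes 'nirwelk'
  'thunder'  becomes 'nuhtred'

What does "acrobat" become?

What's happening: reverse the string, then move the first 3 characters to the end (rotate left by 3).
"acrobat" → "taborca" → "orcatab".

orcatab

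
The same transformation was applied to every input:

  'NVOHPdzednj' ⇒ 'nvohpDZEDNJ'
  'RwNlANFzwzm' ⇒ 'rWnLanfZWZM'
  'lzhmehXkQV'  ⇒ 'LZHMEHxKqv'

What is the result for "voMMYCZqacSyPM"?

Each output is the input with this applied: flip the case of every letter.
Doing the same to "voMMYCZqacSyPM": "VOmmyczQACsYpm".

VOmmyczQACsYpm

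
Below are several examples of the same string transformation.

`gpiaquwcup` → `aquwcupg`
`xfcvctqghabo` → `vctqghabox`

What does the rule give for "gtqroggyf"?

The transformation: move the first 3 characters to the end (rotate left by 3), then delete the last 2 characters.
Doing the same to "gtqroggyf": "roggyfg".

roggyfg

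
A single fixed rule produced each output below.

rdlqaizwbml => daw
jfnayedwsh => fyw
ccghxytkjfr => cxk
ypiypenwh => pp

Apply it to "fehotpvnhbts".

Each output is the input with this applied: delete the last 2 characters, then keep one character in every 3, starting at position 2 (positions 2nd, 5th, 8th, ...).
Starting from "fehotpvnhbts": after the first operation, "fehotpvnhb"; after the second, "etn".

etn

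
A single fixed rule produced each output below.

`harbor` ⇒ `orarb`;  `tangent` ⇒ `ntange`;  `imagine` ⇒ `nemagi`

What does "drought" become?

htroug

What's happening: delete the first character, then move the last 2 characters to the front (rotate right by 2).
Doing the same to "drought": "htroug".
(Check on "harbor": → "arbor" → "orarb" ✓)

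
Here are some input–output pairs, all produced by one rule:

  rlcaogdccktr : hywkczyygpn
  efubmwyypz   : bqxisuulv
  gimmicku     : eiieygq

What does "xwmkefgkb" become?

sigabcgx

Rule — shift every letter 4 places backward in the alphabet (wrapping around), then delete the first character.
For "xwmkefgkb", step one produces "tsigabcgx"; step two turns that into "sigabcgx".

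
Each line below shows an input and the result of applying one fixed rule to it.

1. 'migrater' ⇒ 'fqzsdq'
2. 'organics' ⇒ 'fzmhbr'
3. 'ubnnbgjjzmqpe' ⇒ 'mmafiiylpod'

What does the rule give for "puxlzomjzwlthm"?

Looking at the pairs, the operation is to delete the first 2 characters, then shift every letter 1 place backward in the alphabet (wrapping around).
"puxlzomjzwlthm" → "xlzomjzwlthm" → "wkynliyvksgl".

wkynliyvksgl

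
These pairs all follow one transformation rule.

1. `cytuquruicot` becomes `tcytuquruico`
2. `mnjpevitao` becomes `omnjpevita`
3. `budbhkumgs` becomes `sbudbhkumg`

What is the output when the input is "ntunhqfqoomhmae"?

Each output is the input with this applied: move the last character to the front.
"ntunhqfqoomhmae" → "entunhqfqoomhma".

entunhqfqoomhma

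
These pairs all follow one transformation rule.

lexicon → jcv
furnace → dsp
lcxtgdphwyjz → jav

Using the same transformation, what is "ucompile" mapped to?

sam

In each case the input is transformed by: shift every letter 2 places backward in the alphabet (wrapping around), then keep only the first 3 characters.
Applying both steps to "ucompile": "samkngjc", then "sam".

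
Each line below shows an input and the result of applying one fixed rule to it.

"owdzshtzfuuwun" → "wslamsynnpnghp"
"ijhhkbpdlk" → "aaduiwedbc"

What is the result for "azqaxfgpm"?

jtqyzifts

The pattern: shift every letter 7 places backward in the alphabet (wrapping around), then move the first 2 characters to the end (rotate left by 2).
On "azqaxfgpm" that produces "jtqyzifts".
(Check on "ijhhkbpdlk": → "bcaaduiwed" → "aaduiwedbc" ✓)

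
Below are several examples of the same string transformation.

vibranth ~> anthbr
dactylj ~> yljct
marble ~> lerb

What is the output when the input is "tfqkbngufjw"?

What's happening: delete the first 2 characters, then move the first 2 characters to the end (rotate left by 2).
On "tfqkbngufjw" that produces "bngufjwqk".

bngufjwqk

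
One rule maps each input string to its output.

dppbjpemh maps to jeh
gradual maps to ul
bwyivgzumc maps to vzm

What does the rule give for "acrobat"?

bt

In each case the input is transformed by: keep every other character starting from the first (positions 1st, 3rd, 5th, ...), then delete the first 2 characters.
Applying both steps to "acrobat": "arbt", then "bt".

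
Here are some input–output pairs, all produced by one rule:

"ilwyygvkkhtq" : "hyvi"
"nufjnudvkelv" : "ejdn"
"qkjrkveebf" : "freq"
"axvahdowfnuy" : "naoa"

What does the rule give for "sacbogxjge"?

ebxs

The rule is to keep one character in every 3, starting at position 1 (positions 1st, 4th, 7th, ...), then swap the first and last characters.
So "sacbogxjge" becomes "ebxs".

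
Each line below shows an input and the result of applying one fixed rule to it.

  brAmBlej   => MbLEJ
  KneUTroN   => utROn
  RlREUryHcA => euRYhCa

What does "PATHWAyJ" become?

hwaYj

The pattern: flip the case of every letter, then delete the first 3 characters.
Applying both steps to "PATHWAyJ": "pathwaYj", then "hwaYj".
(Check on "RlREUryHcA": → "rLreuRYhCa" → "euRYhCa" ✓)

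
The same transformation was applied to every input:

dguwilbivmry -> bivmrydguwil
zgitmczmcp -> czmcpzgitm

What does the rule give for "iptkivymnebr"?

ymnebriptkiv

In each case the input is transformed by: swap the front and back halves of the string.
Doing the same to "iptkivymnebr": "ymnebriptkiv".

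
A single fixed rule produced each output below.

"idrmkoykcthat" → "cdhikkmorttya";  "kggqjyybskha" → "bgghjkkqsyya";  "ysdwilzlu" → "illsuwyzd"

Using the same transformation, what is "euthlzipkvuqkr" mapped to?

Rule — sort the characters into alphabetical order, then move the first character to the end.
"euthlzipkvuqkr" → "ehikklpqrtuuvz" → "hikklpqrtuuvze".

hikklpqrtuuvze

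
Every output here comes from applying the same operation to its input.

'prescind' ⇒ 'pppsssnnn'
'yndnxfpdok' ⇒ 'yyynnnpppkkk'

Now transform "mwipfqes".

mmmpppeee

Rule — keep one character in every 3, starting at position 1 (positions 1st, 4th, 7th, ...), then repeat every character 3 times.
Applying both steps to "mwipfqes": "mpe", then "mmmpppeee".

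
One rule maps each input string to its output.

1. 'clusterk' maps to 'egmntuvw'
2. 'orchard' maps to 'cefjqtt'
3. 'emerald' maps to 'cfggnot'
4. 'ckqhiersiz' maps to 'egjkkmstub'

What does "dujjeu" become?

Rule — sort the characters into alphabetical order, then shift every letter 2 places forward in the alphabet (wrapping around).
For "dujjeu", step one produces "dejjuu"; step two turns that into "fgllww".

fgllww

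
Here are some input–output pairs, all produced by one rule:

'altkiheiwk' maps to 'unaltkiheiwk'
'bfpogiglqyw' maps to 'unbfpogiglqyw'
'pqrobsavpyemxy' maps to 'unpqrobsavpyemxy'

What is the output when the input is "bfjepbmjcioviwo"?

unbfjepbmjcioviwo

The transformation: prepend "un".
"bfjepbmjcioviwo" → "unbfjepbmjcioviwo".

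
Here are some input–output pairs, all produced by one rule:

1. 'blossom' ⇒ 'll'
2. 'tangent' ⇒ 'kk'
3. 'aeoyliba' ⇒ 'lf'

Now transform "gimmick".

The pattern: keep one character in every 3, starting at position 3 (positions 3rd, 6th, 9th, ...), then shift every letter 3 places backward in the alphabet (wrapping around).
Doing the same to "gimmick": "jz".

jz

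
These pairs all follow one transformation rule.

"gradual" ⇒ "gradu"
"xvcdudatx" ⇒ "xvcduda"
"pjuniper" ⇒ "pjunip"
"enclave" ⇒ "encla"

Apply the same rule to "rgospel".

rgosp

The pattern: delete the last 2 characters.
So "rgospel" becomes "rgosp".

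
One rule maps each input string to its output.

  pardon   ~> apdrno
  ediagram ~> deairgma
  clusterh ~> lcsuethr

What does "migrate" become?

imrgtae

Looking at the pairs, the operation is to swap each adjacent pair of characters (1↔2, 3↔4, ...).
For "migrate" the result is "imrgtae".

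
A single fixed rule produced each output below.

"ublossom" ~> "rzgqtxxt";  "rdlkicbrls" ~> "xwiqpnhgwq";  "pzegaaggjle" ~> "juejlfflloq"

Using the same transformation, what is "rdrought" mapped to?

The pattern: move the last character to the front, then shift every letter 5 places forward in the alphabet (wrapping around).
So "rdrought" becomes "ywiwtzlm".

ywiwtzlm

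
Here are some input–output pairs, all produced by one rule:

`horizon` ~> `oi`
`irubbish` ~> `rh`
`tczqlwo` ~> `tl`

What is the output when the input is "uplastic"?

si

The rule is to sort the characters into reverse alphabetical order, then keep one character in every 3, starting at position 3 (positions 3rd, 6th, 9th, ...).
Starting from "uplastic": after the first operation, "utsplica"; after the second, "si".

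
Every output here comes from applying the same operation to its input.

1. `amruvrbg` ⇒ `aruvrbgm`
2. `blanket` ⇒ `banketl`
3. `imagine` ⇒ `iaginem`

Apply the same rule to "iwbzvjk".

The rule is to move the first character to the end, then swap the first and last characters.
On "iwbzvjk" that produces "ibzvjkw".

ibzvjkw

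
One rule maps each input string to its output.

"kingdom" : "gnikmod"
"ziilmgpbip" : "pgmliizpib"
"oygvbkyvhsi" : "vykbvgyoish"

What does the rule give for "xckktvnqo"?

What's happening: reverse the string, then move the first 3 characters to the end (rotate left by 3).
For "xckktvnqo", step one produces "oqnvtkkcx"; step two turns that into "vtkkcxoqn".

vtkkcxoqn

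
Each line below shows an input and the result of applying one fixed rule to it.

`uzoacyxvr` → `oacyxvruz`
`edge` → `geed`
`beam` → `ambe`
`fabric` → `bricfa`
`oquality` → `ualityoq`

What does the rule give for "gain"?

inga

The rule is to move the first 2 characters to the end (rotate left by 2).
For "gain" the result is "inga".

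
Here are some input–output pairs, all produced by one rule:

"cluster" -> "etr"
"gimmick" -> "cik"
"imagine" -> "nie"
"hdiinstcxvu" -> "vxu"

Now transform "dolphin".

ihn

Rule — swap each adjacent pair of characters (1↔2, 3↔4, ...), then keep only the last 3 characters.
Working it through for "dolphin": intermediate "odplihn", final "ihn".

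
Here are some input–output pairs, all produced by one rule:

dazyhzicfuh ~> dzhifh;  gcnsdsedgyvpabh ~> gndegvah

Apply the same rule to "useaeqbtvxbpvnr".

The rule is to keep every other character starting from the first (positions 1st, 3rd, 5th, ...).
"useaeqbtvxbpvnr" → "ueebvbvr".

ueebvbvr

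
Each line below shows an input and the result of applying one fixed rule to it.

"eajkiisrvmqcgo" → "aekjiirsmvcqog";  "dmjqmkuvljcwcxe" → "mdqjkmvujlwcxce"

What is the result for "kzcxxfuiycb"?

zkxcfxiucyb

Each output is the input with this applied: swap each adjacent pair of characters (1↔2, 3↔4, ...).
For "kzcxxfuiycb" the result is "zkxcfxiucyb".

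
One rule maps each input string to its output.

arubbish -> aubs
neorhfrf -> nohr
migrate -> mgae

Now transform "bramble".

babe

In each case the input is transformed by: keep every other character starting from the first (positions 1st, 3rd, 5th, ...).
"bramble" → "babe".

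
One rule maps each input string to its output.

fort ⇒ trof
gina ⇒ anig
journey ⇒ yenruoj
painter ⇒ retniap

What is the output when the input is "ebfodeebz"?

zbeedofbe

In each case the input is transformed by: reverse the string.
So "ebfodeebz" becomes "zbeedofbe".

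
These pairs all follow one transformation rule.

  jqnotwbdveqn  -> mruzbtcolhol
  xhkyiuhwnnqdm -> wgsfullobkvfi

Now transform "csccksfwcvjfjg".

The transformation: move the first 3 characters to the end (rotate left by 3), then shift every letter 2 places backward in the alphabet (wrapping around).
"csccksfwcvjfjg" → "cksfwcvjfjgcsc" → "aiqduathdheaqa".
(Check on "jqnotwbdveqn": → "otwbdveqnjqn" → "mruzbtcolhol" ✓)

aiqduathdheaqa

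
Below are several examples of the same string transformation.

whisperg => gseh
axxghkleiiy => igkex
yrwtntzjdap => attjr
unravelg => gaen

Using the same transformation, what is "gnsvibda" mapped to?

In each case the input is transformed by: keep every other character starting from the second (positions 2nd, 4th, 6th, ...), then swap the first and last characters.
"gnsvibda" → "nvba" → "avbn".
(Check on "axxghkleiiy": → "xgkei" → "igkex" ✓)

avbn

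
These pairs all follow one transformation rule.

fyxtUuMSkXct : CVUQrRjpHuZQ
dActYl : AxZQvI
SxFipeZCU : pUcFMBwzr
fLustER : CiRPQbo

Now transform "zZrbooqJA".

WwOYLLNgx

Each output is the input with this applied: shift every letter 3 places backward in the alphabet (wrapping around), then flip the case of every letter.
Applying both steps to "zZrbooqJA": "wWoyllnGX", then "WwOYLLNgx".
(Check on "dActYl": → "aXzqVi" → "AxZQvI" ✓)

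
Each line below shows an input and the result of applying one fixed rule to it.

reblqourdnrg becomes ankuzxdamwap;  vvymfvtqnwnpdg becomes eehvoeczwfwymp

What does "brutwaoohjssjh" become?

kadcfjxxqsbbsq

In each case the input is transformed by: shift every letter 9 places forward in the alphabet (wrapping around).
Applying that to "brutwaoohjssjh" gives "kadcfjxxqsbbsq".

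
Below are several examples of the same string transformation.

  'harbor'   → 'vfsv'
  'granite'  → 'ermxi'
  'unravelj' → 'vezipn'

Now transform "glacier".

egmiv

The pattern: shift every letter 4 places forward in the alphabet (wrapping around), then delete the first 2 characters.
Starting from "glacier": after the first operation, "kpegmiv"; after the second, "egmiv".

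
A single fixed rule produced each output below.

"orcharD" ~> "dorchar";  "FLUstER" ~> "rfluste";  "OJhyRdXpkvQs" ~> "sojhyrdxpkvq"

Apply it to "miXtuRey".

In each case the input is transformed by: move the last character to the front, then convert every letter to lowercase.
So "miXtuRey" becomes "ymixture".

ymixture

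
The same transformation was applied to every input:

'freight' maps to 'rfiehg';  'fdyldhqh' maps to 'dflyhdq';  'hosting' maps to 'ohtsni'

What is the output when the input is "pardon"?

apdro

Rule — delete the last character, then swap each adjacent pair of characters (1↔2, 3↔4, ...).
For "pardon", step one produces "pardo"; step two turns that into "apdro".
(Check on "fdyldhqh": → "fdyldhq" → "dflyhdq" ✓)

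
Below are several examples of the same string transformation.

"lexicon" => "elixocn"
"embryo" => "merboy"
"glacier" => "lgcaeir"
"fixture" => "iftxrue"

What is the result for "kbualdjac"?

bkaudlajc

What's happening: swap each adjacent pair of characters (1↔2, 3↔4, ...).
On "kbualdjac" that produces "bkaudlajc".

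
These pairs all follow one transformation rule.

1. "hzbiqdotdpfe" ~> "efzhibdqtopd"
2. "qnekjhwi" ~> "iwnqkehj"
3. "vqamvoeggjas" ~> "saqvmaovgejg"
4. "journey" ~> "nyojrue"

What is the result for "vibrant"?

The rule is to swap each adjacent pair of characters (1↔2, 3↔4, ...), then move the last 2 characters to the front (rotate right by 2).
On "vibrant": the first step gives "ivrbnat", and the second then gives "ativrbn".
(Check on "hzbiqdotdpfe": → "zhibdqtopdef" → "efzhibdqtopd" ✓)

ativrbn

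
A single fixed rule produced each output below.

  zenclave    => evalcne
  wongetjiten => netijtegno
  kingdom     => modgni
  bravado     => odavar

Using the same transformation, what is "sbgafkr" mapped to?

rkfagb

The transformation: delete the first character, then reverse the string.
"sbgafkr" → "bgafkr" → "rkfagb".
(Check on "bravado": → "ravado" → "odavar" ✓)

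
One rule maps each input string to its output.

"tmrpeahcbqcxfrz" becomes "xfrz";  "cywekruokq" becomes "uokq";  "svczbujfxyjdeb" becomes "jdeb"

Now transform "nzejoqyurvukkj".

The rule is to keep only the last 4 characters.
Doing the same to "nzejoqyurvukkj": "ukkj".

ukkj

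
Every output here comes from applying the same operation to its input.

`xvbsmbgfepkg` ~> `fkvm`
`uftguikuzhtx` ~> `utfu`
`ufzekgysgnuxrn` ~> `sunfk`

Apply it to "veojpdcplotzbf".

What's happening: keep one character in every 3, starting at position 2 (positions 2nd, 5th, 8th, ...), then move the first 2 characters to the end (rotate left by 2).
For "veojpdcplotzbf", step one produces "epptf"; step two turns that into "ptfep".

ptfep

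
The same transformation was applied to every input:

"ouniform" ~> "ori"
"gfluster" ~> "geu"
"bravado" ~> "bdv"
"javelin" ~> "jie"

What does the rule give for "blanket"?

The transformation: take characters alternately from the front and the back (1st, last, 2nd, 2nd-last, ...), then keep one character in every 3, starting at position 1 (positions 1st, 4th, 7th, ...).
Applying both steps to "blanket": "btleakn", then "ben".

ben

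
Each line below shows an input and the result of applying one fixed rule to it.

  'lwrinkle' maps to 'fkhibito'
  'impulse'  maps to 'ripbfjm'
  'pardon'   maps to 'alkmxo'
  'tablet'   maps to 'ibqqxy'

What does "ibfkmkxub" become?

Rule — shift every letter 3 places backward in the alphabet (wrapping around), then move the first 3 characters to the end (rotate left by 3).
On "ibfkmkxub" that produces "hjhuryfyc".

hjhuryfyc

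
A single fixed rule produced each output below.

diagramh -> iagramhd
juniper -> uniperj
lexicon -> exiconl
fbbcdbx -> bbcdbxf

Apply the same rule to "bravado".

ravadob

The rule is to move the first character to the end.
For "bravado" the result is "ravadob".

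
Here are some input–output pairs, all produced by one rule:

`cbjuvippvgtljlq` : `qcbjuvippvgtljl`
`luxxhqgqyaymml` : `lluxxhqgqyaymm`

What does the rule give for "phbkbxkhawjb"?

The transformation: move the last character to the front.
Doing the same to "phbkbxkhawjb": "bphbkbxkhawj".

bphbkbxkhawj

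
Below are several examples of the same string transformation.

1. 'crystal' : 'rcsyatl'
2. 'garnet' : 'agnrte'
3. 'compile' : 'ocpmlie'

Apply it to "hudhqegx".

uhhdeqxg

In each case the input is transformed by: swap each adjacent pair of characters (1↔2, 3↔4, ...).
For "hudhqegx" the result is "uhhdeqxg".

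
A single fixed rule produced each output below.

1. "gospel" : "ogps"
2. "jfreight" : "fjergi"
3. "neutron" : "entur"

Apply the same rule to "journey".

ojrun

Rule — delete the last 2 characters, then swap each adjacent pair of characters (1↔2, 3↔4, ...).
On "journey": the first step gives "journ", and the second then gives "ojrun".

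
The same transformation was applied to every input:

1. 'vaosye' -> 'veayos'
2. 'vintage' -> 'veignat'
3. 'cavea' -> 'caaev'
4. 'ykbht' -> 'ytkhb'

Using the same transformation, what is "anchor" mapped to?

Each output is the input with this applied: take characters alternately from the front and the back (1st, last, 2nd, 2nd-last, ...).
Applying that to "anchor" gives "arnoch".

arnoch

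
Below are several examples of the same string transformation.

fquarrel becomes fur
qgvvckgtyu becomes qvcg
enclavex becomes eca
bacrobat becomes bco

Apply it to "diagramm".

dar

The transformation: delete the last 3 characters, then keep every other character starting from the first (positions 1st, 3rd, 5th, ...).
Starting from "diagramm": after the first operation, "diagr"; after the second, "dar".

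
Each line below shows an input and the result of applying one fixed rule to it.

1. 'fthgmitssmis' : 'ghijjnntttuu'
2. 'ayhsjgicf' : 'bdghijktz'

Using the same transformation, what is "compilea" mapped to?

bdfjmnpq

In each case the input is transformed by: shift every letter 1 place forward in the alphabet (wrapping around), then sort the characters into alphabetical order.
For "compilea" the result is "bdfjmnpq".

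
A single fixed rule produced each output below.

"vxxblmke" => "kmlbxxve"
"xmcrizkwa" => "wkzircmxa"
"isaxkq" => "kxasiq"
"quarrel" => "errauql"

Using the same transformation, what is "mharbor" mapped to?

obrahmr

What's happening: move the last character to the front, then reverse the string.
Applying that to "mharbor" gives "obrahmr".
(Check on "quarrel": → "lquarre" → "errauql" ✓)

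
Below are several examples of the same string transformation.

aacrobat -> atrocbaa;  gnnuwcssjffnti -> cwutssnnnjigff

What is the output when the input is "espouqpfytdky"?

The transformation: sort the characters into reverse alphabetical order, then move the last character to the front.
For "espouqpfytdky", step one produces "yyutsqppokfed"; step two turns that into "dyyutsqppokfe".

dyyutsqppokfe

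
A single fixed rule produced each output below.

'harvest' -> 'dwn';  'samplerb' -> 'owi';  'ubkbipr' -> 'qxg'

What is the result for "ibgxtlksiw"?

Looking at the pairs, the operation is to shift every letter 4 places backward in the alphabet (wrapping around), then keep only the first 3 characters.
On "ibgxtlksiw": the first step gives "exctphgoes", and the second then gives "exc".

exc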